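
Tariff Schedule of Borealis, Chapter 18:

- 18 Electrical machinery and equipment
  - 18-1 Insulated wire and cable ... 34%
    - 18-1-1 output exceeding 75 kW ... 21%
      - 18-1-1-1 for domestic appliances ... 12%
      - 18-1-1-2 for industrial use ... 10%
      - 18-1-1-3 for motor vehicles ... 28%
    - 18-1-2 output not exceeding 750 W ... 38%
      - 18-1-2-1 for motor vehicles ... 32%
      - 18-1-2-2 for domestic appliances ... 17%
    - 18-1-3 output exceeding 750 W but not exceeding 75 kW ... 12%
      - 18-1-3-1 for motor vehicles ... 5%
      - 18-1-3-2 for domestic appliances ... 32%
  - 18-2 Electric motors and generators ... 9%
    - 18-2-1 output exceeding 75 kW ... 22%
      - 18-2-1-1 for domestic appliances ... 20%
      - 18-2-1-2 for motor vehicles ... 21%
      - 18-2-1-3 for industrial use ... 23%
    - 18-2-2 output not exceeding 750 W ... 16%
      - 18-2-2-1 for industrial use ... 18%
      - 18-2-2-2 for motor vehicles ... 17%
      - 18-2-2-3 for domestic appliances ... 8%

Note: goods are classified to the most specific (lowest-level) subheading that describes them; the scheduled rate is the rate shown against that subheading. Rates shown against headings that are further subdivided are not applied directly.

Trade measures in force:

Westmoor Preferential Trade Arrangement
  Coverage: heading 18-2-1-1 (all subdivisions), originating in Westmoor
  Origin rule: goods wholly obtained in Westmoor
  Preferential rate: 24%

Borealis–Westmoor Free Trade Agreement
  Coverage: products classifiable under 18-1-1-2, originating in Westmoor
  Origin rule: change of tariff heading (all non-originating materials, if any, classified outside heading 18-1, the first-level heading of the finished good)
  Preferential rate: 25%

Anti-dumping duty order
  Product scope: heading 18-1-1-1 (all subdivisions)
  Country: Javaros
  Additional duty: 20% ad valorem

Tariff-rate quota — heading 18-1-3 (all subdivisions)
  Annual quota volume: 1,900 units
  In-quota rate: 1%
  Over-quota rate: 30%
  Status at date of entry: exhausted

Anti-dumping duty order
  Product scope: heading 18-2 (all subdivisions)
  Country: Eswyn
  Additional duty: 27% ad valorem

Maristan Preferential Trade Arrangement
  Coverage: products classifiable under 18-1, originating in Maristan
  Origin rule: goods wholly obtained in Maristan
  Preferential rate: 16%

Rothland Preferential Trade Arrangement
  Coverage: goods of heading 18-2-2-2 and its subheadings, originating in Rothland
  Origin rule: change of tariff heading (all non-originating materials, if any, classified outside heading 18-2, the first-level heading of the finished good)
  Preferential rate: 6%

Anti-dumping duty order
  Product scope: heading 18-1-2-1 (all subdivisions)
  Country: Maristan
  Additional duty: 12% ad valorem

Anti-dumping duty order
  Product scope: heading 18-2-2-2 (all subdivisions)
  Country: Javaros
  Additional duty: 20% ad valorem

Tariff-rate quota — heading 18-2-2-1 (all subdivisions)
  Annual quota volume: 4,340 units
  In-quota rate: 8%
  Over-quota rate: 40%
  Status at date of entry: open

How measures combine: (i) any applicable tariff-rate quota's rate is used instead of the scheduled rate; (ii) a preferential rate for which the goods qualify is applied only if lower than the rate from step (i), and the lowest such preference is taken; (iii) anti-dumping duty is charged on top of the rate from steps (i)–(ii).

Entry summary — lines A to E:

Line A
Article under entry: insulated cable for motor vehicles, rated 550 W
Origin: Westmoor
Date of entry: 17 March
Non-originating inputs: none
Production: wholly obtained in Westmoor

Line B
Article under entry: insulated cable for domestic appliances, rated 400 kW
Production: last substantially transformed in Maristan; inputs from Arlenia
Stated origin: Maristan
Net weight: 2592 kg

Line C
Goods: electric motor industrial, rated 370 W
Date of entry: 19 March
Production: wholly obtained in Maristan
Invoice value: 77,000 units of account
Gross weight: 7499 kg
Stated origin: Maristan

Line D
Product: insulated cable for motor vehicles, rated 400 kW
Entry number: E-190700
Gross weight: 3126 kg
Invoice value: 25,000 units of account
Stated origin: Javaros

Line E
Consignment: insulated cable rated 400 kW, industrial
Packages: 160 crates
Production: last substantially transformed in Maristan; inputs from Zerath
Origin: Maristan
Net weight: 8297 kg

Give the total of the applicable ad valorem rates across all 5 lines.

Line A: insulated cable → 18-1; rated 550 W → 18-1-2; for motor vehicles → 18-1-2-1. Scheduled 32%. Westmoor agreement on 18-2-1-1: 18-1-2-1 not covered; Westmoor agreement on 18-1-1-2: 18-1-2-1 not covered. → 32%.
Line B: insulated cable → 18-1; rated 400 kW → 18-1-1; for domestic appliances → 18-1-1-1. Scheduled 12%. Maristan agreement on 18-1: not wholly obtained. → 12%.
Line C: electric motor → 18-2; rated 370 W → 18-2-2; industrial → 18-2-2-1. Scheduled 18%. quota on 18-2-2-1 open → in-quota 8%; Maristan agreement on 18-1: 18-2-2-1 not covered. → 8%.
Line D: insulated cable → 18-1; rated 400 kW → 18-1-1; for motor vehicles → 18-1-1-3. Scheduled 28%. No special measure applies. → 28%.
Line E: insulated cable → 18-1; rated 400 kW → 18-1-1; industrial → 18-1-1-2. Scheduled 10%. Maristan agreement on 18-1: not wholly obtained. → 10%.
Sum: 32% + 12% + 8% + 28% + 10% = 90%.

90%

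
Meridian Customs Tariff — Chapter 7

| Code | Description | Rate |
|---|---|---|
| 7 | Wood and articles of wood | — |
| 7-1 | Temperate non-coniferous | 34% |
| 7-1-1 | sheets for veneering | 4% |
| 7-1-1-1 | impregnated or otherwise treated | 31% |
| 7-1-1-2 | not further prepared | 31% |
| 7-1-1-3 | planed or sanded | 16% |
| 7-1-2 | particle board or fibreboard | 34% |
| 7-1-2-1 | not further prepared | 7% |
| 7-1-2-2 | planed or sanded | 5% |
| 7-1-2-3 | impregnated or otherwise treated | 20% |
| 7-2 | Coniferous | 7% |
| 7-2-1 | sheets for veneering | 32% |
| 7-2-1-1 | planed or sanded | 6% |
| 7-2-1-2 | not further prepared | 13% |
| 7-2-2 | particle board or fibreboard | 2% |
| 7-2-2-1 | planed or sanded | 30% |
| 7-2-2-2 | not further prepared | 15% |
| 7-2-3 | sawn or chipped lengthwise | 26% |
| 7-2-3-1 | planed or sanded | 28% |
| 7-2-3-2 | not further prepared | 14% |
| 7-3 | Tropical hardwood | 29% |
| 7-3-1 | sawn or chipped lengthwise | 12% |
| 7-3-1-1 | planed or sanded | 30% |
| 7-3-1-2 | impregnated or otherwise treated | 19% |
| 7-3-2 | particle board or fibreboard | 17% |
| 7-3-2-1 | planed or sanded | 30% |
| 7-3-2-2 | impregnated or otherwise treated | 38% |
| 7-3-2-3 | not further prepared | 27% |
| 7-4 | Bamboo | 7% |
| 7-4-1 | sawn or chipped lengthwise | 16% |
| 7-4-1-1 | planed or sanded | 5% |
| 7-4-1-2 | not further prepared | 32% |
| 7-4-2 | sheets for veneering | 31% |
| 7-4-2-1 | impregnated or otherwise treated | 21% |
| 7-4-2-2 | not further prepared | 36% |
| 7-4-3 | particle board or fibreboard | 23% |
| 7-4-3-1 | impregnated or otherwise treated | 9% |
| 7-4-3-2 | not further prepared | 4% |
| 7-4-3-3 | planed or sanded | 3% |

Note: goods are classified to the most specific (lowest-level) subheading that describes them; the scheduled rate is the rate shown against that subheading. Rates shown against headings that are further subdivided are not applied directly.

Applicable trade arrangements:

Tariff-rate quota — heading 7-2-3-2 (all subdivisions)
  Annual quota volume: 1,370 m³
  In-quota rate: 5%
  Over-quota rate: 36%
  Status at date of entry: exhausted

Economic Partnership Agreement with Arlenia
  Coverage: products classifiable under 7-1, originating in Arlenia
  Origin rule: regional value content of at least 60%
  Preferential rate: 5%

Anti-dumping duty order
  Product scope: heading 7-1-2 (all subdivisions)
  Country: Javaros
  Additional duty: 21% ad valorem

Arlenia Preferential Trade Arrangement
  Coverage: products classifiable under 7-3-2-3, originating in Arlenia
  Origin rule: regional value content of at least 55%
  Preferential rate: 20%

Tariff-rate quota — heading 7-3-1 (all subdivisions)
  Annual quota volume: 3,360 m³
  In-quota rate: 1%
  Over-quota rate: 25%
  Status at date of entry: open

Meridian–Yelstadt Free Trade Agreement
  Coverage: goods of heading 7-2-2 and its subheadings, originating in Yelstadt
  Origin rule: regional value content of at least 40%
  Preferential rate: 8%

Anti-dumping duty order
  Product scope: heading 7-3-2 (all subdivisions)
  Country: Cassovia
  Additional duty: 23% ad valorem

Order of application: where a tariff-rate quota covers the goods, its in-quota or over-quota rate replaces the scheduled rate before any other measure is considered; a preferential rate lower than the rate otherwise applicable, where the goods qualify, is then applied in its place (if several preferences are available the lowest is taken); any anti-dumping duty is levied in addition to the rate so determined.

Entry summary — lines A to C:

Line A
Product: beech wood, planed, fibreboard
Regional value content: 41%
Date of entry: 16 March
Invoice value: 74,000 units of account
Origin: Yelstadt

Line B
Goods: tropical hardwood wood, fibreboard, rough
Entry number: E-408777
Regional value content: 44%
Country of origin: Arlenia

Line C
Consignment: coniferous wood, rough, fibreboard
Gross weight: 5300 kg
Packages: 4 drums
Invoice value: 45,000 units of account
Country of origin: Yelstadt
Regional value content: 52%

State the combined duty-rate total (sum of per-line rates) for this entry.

Line A: beech → 7-1; fibreboard → 7-1-2; planed → 7-1-2-2. Scheduled 5%. Yelstadt agreement on 7-2-2: 7-1-2-2 not covered. → 5%.
Line B: tropical hardwood → 7-3; fibreboard → 7-3-2; rough → 7-3-2-3. Scheduled 27%. Arlenia agreement on 7-1: 7-3-2-3 not covered; Arlenia agreement on 7-3-2-3: RVC < 55%. → 27%.
Line C: coniferous → 7-2; fibreboard → 7-2-2; rough → 7-2-2-2. Scheduled 15%. Yelstadt agreement on 7-2-2: RVC ≥ 40% → 8% available; preferential 8%. → 8%.
Sum: 5% + 27% + 8% = 40%.

40%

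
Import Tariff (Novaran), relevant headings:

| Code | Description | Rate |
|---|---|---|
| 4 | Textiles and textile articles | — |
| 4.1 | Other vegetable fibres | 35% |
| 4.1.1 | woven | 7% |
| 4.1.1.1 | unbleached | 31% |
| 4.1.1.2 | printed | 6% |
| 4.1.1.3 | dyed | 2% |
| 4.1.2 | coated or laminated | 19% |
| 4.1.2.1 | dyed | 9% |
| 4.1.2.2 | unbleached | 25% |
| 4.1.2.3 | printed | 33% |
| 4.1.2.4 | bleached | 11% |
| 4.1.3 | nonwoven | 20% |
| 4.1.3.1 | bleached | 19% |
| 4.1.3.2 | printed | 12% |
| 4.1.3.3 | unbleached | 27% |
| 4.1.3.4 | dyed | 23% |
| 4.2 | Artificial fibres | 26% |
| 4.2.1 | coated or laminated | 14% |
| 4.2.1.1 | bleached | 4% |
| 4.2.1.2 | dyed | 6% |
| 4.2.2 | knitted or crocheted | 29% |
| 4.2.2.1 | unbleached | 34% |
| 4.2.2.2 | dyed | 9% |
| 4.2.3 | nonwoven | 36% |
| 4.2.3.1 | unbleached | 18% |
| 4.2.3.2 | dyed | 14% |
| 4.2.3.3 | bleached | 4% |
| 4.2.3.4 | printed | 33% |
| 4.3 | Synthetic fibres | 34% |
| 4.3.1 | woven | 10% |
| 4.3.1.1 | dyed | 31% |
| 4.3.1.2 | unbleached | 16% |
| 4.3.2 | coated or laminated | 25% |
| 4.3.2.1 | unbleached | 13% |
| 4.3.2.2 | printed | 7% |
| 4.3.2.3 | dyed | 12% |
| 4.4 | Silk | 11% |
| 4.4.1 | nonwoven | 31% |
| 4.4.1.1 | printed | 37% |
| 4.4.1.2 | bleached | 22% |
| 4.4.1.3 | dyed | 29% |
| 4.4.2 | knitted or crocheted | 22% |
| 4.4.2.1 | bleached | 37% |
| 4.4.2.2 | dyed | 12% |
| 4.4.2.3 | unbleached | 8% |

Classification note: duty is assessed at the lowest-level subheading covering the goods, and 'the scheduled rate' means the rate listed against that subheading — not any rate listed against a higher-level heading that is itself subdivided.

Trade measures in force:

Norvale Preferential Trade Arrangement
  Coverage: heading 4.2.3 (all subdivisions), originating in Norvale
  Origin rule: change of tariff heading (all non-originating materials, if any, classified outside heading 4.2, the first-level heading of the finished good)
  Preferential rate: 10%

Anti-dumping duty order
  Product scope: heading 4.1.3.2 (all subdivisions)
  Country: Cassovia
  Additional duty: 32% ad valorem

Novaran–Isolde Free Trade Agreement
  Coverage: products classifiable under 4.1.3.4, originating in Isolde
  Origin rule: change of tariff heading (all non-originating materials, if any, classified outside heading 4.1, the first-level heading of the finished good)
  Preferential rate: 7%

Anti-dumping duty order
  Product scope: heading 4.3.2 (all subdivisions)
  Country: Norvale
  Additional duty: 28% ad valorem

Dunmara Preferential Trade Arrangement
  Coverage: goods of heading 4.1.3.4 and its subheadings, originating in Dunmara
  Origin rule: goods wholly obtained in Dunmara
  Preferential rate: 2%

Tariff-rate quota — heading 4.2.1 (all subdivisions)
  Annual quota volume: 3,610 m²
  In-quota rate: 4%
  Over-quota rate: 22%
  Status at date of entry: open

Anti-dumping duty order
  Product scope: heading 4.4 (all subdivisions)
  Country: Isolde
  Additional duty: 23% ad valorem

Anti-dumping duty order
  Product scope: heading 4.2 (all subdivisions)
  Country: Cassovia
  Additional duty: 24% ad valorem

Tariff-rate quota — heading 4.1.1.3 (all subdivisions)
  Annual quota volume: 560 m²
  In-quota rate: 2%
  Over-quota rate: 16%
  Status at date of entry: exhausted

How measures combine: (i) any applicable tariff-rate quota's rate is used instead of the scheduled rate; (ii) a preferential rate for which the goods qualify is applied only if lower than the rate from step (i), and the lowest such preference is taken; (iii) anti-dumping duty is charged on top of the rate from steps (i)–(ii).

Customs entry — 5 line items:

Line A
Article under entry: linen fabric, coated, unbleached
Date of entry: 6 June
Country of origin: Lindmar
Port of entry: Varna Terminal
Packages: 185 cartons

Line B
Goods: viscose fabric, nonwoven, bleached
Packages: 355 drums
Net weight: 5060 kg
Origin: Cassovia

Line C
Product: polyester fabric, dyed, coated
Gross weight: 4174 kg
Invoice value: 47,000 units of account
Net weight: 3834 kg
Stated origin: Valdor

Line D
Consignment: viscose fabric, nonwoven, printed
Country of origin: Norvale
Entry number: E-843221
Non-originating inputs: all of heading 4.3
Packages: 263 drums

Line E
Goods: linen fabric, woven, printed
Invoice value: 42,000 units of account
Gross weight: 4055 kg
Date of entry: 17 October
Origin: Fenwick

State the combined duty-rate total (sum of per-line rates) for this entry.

Line A: linen → 4.1; coated → 4.1.2; unbleached → 4.1.2.2. Scheduled 25%. No special measure applies. → 25%.
Line B: viscose → 4.2; nonwoven → 4.2.3; bleached → 4.2.3.3. Scheduled 4%. anti-dumping (Cassovia, 4.2): +24%; total 4% + 24% = 28%. → 28%.
Line C: polyester → 4.3; coated → 4.3.2; dyed → 4.3.2.3. Scheduled 12%. No special measure applies. → 12%.
Line D: viscose → 4.2; nonwoven → 4.2.3; printed → 4.2.3.4. Scheduled 33%. Norvale agreement on 4.2.3: CTH met → 10% available; preferential 10%. → 10%.
Line E: linen → 4.1; woven → 4.1.1; printed → 4.1.1.2. Scheduled 6%. No special measure applies. → 6%.
Sum: 25% + 28% + 12% + 10% + 6% = 81%.

81%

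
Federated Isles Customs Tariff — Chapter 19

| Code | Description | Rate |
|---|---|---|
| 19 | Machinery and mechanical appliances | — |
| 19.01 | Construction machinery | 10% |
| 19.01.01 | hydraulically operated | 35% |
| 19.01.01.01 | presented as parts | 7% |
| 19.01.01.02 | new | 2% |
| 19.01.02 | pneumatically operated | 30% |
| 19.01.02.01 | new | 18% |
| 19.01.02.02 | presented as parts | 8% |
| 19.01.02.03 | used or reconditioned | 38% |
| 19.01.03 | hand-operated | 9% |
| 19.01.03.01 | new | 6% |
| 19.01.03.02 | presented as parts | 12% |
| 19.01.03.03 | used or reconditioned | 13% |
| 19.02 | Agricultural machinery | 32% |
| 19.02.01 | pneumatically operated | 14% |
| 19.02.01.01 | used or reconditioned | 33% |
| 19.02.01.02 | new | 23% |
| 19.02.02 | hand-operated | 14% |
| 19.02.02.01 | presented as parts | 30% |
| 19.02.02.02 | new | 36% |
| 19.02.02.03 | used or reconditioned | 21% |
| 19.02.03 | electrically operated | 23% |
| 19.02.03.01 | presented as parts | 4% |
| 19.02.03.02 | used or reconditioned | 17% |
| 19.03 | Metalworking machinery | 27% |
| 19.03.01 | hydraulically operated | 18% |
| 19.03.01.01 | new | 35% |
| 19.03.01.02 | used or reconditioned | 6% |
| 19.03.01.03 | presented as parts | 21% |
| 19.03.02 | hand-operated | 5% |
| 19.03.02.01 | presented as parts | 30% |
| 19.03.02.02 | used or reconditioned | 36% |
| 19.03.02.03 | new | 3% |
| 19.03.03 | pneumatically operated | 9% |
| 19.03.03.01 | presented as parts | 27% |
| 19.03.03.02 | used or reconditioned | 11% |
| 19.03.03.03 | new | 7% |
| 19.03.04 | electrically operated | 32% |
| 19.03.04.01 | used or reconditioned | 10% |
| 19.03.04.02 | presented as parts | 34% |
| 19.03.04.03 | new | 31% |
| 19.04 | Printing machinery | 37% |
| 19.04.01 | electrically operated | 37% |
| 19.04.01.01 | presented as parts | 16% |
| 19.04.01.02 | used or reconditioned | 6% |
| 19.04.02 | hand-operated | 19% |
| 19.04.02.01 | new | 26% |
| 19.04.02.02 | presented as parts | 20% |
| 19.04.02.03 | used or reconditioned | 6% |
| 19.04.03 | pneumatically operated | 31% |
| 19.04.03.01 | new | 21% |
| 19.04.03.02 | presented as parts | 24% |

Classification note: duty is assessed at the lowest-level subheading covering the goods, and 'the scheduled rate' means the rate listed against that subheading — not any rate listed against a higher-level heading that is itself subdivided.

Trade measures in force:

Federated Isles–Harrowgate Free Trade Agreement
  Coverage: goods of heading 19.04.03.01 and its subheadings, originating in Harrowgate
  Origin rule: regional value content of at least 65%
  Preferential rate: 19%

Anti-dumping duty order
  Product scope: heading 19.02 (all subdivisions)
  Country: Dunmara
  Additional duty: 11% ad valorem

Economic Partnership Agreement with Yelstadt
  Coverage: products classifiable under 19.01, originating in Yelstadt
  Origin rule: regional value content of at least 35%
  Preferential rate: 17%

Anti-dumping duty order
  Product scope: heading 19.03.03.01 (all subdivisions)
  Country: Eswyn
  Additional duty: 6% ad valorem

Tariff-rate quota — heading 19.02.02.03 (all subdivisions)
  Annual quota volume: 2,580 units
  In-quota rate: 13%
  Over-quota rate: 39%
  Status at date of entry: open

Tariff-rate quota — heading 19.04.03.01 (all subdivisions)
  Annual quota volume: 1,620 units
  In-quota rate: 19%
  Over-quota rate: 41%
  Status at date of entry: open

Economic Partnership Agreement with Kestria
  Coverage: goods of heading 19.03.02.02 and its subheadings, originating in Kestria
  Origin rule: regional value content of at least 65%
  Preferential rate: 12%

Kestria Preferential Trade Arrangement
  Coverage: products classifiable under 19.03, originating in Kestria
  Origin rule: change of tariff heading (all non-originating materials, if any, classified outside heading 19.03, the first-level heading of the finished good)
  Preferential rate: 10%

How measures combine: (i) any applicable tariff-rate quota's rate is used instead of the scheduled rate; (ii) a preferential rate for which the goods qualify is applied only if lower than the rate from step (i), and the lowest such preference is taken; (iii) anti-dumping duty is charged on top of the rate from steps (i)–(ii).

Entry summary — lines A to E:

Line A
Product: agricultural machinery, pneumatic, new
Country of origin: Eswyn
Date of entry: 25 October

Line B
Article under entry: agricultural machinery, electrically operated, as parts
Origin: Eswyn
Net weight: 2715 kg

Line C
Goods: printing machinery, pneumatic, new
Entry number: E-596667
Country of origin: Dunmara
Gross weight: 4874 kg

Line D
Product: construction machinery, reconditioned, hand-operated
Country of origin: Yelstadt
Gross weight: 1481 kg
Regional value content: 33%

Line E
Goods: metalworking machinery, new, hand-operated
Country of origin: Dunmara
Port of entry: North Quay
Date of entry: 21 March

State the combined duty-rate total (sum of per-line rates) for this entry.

Line A: agricultural → 19.02; pneumatic → 19.02.01; new → 19.02.01.02. Scheduled 23%. No special measure applies. → 23%.
Line B: agricultural → 19.02; electrically operated → 19.02.03; as parts → 19.02.03.01. Scheduled 4%. No special measure applies. → 4%.
Line C: printing → 19.04; pneumatic → 19.04.03; new → 19.04.03.01. Scheduled 21%. quota on 19.04.03.01 open → in-quota 19%. → 19%.
Line D: construction → 19.01; hand-operated → 19.01.03; reconditioned → 19.01.03.03. Scheduled 13%. Yelstadt agreement on 19.01: RVC < 35%. → 13%.
Line E: metalworking → 19.03; hand-operated → 19.03.02; new → 19.03.02.03. Scheduled 3%. No special measure applies. → 3%.
Sum: 23% + 4% + 19% + 13% + 3% = 62%.

62%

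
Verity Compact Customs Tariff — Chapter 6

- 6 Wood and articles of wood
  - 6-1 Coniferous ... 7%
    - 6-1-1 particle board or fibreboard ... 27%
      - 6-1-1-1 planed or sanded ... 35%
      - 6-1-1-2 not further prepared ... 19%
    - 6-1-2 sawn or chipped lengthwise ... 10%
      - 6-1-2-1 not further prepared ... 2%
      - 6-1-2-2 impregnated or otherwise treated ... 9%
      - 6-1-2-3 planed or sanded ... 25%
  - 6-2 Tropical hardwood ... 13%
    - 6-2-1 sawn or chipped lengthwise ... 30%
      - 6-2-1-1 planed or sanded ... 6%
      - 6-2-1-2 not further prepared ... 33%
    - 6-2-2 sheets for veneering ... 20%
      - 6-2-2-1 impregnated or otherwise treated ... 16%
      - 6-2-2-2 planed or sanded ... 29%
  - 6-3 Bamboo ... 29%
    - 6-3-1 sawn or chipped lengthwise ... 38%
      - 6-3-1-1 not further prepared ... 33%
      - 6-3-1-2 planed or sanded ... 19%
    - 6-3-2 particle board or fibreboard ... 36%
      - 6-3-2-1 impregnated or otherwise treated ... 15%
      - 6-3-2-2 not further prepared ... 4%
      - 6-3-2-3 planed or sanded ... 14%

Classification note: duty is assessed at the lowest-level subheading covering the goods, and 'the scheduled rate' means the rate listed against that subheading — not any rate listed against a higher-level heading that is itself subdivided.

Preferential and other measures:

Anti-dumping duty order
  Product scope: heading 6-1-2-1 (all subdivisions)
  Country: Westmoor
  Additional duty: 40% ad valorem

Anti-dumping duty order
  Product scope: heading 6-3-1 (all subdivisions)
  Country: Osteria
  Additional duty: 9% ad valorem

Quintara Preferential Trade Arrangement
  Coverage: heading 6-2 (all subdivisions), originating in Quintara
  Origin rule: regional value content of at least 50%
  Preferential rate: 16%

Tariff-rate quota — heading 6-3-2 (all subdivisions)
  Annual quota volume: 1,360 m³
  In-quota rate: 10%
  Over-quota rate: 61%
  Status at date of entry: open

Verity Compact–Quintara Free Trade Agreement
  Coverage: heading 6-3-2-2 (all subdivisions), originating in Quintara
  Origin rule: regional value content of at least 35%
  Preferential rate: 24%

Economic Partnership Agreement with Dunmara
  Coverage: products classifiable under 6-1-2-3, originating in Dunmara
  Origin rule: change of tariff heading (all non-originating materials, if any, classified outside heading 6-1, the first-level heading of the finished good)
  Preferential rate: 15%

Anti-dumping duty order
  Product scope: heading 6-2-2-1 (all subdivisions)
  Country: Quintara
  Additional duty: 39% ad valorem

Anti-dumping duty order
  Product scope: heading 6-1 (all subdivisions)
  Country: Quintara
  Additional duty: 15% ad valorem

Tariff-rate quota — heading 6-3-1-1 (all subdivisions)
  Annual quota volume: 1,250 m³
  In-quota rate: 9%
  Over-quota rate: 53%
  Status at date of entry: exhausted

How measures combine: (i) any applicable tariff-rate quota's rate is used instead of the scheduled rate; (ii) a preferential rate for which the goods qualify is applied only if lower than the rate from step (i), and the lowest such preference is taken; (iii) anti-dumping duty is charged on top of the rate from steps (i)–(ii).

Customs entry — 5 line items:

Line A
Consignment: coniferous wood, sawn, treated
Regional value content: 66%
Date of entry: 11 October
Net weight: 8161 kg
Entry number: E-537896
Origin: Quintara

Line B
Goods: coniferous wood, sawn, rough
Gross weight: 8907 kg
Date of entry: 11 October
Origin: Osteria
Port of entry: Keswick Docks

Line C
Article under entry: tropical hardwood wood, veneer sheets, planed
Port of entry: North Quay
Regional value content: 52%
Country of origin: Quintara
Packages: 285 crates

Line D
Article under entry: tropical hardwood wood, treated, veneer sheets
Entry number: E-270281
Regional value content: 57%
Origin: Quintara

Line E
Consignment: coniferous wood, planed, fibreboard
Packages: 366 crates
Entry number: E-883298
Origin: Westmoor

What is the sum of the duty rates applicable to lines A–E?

Line A: coniferous → 6-1; sawn → 6-1-2; treated → 6-1-2-2. Scheduled 9%. Quintara agreement on 6-2: 6-1-2-2 not covered; Quintara agreement on 6-3-2-2: 6-1-2-2 not covered; anti-dumping (Quintara, 6-1): +15%; total 9% + 15% = 24%. → 24%.
Line B: coniferous → 6-1; sawn → 6-1-2; rough → 6-1-2-1. Scheduled 2%. No special measure applies. → 2%.
Line C: tropical hardwood → 6-2; veneer sheets → 6-2-2; planed → 6-2-2-2. Scheduled 29%. Quintara agreement on 6-2: RVC ≥ 50% → 16% available; Quintara agreement on 6-3-2-2: 6-2-2-2 not covered; preferential 16%. → 16%.
Line D: tropical hardwood → 6-2; veneer sheets → 6-2-2; treated → 6-2-2-1. Scheduled 16%. Quintara agreement on 6-2: RVC ≥ 50% → 16% available; Quintara agreement on 6-3-2-2: 6-2-2-1 not covered; preference 16% not lower than 16% → no reduction; anti-dumping (Quintara, 6-2-2-1): +39%; total 16% + 39% = 55%. → 55%.
Line E: coniferous → 6-1; fibreboard → 6-1-1; planed → 6-1-1-1. Scheduled 35%. No special measure applies. → 35%.
Sum: 24% + 2% + 16% + 55% + 35% = 132%.

132%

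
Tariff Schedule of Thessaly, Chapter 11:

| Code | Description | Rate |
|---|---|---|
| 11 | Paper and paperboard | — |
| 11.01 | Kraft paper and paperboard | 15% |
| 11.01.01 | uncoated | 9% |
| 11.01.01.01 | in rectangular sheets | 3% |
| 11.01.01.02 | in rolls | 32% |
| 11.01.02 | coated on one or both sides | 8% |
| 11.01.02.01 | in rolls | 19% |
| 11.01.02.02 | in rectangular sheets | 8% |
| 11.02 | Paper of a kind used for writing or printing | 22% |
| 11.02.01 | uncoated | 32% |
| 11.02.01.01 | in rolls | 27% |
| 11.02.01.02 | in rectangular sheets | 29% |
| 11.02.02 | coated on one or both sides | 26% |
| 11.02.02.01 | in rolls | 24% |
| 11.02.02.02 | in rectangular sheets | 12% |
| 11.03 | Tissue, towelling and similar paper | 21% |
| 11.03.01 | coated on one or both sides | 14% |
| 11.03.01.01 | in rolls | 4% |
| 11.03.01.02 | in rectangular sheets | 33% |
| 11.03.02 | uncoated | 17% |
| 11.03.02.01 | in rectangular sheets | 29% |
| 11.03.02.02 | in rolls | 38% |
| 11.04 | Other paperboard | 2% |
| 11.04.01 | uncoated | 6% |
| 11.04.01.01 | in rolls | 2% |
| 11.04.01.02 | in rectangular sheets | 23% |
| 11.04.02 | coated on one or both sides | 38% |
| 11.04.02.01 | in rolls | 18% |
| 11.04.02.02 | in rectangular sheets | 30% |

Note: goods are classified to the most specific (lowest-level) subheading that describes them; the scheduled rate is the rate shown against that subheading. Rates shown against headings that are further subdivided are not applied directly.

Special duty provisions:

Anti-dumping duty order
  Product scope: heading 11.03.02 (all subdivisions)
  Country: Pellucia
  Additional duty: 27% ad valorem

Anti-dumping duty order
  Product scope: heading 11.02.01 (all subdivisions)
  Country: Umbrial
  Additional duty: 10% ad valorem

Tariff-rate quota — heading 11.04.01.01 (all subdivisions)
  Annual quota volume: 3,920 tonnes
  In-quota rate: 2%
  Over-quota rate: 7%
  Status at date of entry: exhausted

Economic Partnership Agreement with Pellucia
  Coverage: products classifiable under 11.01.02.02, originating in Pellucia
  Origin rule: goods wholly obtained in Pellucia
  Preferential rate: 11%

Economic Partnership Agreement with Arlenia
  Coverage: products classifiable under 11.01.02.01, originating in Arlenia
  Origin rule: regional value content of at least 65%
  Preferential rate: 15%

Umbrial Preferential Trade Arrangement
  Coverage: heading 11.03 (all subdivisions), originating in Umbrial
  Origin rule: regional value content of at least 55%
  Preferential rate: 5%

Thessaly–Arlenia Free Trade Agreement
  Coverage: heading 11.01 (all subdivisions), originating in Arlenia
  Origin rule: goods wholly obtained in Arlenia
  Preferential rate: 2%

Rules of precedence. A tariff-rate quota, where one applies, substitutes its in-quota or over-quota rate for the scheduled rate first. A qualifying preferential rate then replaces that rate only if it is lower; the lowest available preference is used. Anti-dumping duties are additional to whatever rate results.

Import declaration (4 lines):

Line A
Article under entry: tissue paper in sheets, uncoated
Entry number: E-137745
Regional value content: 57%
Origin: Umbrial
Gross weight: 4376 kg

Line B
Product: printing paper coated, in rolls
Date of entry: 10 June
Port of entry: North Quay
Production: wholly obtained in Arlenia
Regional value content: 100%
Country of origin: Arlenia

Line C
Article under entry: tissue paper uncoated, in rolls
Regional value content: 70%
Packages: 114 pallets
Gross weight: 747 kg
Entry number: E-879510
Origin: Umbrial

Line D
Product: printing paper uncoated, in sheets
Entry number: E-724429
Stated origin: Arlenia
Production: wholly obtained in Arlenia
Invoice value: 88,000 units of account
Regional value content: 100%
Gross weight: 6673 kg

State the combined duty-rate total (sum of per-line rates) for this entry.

63%

Line A: tissue paper → 11.03; uncoated → 11.03.02; in sheets → 11.03.02.01. Scheduled 29%. Umbrial agreement on 11.03: RVC ≥ 55% → 5% available; preferential 5%. → 5%.
Line B: printing paper → 11.02; coated → 11.02.02; in rolls → 11.02.02.01. Scheduled 24%. Arlenia agreement on 11.01.02.01: 11.02.02.01 not covered; Arlenia agreement on 11.01: 11.02.02.01 not covered. → 24%.
Line C: tissue paper → 11.03; uncoated → 11.03.02; in rolls → 11.03.02.02. Scheduled 38%. Umbrial agreement on 11.03: RVC ≥ 55% → 5% available; preferential 5%. → 5%.
Line D: printing paper → 11.02; uncoated → 11.02.01; in sheets → 11.02.01.02. Scheduled 29%. Arlenia agreement on 11.01.02.01: 11.02.01.02 not covered; Arlenia agreement on 11.01: 11.02.01.02 not covered. → 29%.
Sum: 5% + 24% + 5% + 29% = 63%.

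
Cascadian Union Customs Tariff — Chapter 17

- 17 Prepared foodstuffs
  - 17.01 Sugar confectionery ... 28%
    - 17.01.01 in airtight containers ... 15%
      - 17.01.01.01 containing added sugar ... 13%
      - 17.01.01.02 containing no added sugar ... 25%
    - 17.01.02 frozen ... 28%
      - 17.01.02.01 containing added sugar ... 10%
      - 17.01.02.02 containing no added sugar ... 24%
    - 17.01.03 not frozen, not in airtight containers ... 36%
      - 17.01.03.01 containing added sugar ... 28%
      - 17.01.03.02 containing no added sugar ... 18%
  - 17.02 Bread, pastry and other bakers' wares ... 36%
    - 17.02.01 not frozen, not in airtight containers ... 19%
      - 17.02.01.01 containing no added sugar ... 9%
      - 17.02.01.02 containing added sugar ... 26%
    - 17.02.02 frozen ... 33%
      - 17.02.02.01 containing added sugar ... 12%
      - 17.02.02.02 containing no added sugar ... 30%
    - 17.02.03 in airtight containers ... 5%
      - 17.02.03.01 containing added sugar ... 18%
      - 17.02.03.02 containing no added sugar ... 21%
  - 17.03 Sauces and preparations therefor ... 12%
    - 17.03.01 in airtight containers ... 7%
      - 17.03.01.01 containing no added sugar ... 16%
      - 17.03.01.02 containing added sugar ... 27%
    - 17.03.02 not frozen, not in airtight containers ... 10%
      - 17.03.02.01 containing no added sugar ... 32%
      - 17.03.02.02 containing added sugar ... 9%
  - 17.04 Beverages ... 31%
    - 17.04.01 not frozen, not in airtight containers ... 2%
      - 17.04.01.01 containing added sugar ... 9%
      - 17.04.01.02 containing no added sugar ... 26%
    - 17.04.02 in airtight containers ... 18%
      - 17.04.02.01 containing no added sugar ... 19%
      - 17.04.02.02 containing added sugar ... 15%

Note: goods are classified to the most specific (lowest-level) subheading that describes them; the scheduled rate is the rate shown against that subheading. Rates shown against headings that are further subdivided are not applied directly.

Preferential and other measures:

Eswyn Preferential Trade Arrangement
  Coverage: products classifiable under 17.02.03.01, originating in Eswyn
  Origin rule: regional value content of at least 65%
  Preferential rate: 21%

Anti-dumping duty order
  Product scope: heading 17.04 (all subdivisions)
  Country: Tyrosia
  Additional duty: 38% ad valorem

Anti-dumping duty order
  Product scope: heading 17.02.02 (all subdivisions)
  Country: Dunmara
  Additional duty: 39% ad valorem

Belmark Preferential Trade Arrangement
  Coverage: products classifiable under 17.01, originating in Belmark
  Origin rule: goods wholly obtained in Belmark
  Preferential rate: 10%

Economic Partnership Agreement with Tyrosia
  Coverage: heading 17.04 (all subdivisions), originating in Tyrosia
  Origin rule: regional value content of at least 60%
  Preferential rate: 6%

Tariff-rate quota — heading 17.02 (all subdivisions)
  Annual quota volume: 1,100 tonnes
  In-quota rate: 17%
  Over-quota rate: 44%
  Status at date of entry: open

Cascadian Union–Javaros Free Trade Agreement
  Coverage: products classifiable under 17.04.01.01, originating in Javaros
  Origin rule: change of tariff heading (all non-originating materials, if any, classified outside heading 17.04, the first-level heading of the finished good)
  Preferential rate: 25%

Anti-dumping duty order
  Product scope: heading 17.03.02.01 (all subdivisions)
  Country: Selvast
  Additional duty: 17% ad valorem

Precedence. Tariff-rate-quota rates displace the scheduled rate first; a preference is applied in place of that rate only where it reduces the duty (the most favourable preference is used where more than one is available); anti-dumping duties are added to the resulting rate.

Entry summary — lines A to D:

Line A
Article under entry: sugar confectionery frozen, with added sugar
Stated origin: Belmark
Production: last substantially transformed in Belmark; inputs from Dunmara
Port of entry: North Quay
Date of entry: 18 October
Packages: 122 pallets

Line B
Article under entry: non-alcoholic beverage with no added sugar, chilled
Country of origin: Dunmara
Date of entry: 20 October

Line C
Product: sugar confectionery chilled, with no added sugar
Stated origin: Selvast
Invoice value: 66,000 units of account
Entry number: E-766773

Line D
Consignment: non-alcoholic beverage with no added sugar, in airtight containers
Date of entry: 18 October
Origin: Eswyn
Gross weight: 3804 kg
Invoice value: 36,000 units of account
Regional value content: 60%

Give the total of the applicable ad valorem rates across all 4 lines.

Line A: sugar confectionery → 17.01; frozen → 17.01.02; with added sugar → 17.01.02.01. Scheduled 10%. Belmark agreement on 17.01: not wholly obtained. → 10%.
Line B: non-alcoholic beverage → 17.04; chilled → 17.04.01; with no added sugar → 17.04.01.02. Scheduled 26%. No special measure applies. → 26%.
Line C: sugar confectionery → 17.01; chilled → 17.01.03; with no added sugar → 17.01.03.02. Scheduled 18%. No special measure applies. → 18%.
Line D: non-alcoholic beverage → 17.04; in airtight containers → 17.04.02; with no added sugar → 17.04.02.01. Scheduled 19%. Eswyn agreement on 17.02.03.01: 17.04.02.01 not covered. → 19%.
Sum: 10% + 26% + 18% + 19% = 73%.

73%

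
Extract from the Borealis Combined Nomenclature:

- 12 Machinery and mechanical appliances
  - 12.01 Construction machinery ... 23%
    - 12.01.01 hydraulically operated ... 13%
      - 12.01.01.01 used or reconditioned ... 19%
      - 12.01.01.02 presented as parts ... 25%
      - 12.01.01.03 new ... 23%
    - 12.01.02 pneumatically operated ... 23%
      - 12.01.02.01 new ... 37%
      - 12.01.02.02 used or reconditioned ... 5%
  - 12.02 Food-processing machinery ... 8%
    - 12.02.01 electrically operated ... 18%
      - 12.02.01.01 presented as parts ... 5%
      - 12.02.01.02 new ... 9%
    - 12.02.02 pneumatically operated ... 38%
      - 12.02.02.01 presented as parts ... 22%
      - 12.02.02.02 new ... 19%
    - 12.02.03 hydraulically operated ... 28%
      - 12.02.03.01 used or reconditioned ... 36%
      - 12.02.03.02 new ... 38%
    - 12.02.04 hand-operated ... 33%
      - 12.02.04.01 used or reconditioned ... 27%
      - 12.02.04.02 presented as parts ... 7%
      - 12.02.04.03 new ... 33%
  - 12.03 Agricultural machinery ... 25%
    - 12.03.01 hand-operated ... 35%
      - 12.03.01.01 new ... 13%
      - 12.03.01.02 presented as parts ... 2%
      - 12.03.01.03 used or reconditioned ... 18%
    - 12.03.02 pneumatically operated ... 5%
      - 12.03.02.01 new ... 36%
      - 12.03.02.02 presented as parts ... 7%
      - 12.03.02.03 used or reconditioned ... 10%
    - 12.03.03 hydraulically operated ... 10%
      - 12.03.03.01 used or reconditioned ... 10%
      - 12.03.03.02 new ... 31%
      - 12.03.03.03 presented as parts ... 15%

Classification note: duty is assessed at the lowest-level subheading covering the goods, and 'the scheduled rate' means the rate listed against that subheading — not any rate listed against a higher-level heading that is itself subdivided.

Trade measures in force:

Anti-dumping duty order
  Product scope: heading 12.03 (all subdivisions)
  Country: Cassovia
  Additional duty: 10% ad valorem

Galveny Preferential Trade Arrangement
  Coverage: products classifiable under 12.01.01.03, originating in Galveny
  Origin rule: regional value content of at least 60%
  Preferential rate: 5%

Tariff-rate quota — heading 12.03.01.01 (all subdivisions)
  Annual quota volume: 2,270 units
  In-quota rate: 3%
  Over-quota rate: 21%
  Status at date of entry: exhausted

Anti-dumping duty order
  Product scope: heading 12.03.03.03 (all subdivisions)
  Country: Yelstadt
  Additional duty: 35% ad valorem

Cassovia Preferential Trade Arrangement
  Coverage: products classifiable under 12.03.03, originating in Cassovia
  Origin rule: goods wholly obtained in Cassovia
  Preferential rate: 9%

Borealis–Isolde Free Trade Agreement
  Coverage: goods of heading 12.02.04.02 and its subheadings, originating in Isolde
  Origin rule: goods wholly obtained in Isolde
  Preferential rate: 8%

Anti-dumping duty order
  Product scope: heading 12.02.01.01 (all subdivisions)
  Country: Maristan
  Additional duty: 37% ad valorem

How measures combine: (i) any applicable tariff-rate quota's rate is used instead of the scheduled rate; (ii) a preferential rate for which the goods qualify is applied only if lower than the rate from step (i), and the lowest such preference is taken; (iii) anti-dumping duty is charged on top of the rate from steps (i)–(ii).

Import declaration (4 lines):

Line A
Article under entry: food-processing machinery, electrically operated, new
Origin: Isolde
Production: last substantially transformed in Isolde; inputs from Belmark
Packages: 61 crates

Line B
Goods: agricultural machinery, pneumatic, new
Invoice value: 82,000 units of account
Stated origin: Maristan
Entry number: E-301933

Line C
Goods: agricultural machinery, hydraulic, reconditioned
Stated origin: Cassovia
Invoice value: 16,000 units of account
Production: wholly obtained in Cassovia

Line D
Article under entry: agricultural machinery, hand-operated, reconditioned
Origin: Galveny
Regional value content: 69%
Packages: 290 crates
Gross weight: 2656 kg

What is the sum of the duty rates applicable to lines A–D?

Line A: food-processing → 12.02; electrically operated → 12.02.01; new → 12.02.01.02. Scheduled 9%. Isolde agreement on 12.02.04.02: 12.02.01.02 not covered. → 9%.
Line B: agricultural → 12.03; pneumatic → 12.03.02; new → 12.03.02.01. Scheduled 36%. No special measure applies. → 36%.
Line C: agricultural → 12.03; hydraulic → 12.03.03; reconditioned → 12.03.03.01. Scheduled 10%. Cassovia agreement on 12.03.03: wholly obtained → 9% available; preferential 9%; anti-dumping (Cassovia, 12.03): +10%; total 9% + 10% = 19%. → 19%.
Line D: agricultural → 12.03; hand-operated → 12.03.01; reconditioned → 12.03.01.03. Scheduled 18%. Galveny agreement on 12.01.01.03: 12.03.01.03 not covered. → 18%.
Sum: 9% + 36% + 19% + 18% = 82%.

82%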